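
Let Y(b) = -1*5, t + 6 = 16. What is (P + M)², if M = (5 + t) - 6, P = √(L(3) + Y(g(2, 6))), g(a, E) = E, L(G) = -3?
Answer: 73 + 36*I*√2 ≈ 73.0 + 50.912*I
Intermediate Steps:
t = 10 (t = -6 + 16 = 10)
Y(b) = -5
P = 2*I*√2 (P = √(-3 - 5) = √(-8) = 2*I*√2 ≈ 2.8284*I)
M = 9 (M = (5 + 10) - 6 = 15 - 6 = 9)
(P + M)² = (2*I*√2 + 9)² = (9 + 2*I*√2)²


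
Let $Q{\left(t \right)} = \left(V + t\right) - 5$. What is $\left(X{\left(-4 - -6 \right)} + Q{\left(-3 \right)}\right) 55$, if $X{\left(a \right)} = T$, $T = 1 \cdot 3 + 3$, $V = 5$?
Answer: $165$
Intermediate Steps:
$T = 6$ ($T = 3 + 3 = 6$)
$X{\left(a \right)} = 6$
$Q{\left(t \right)} = t$ ($Q{\left(t \right)} = \left(5 + t\right) - 5 = t$)
$\left(X{\left(-4 - -6 \right)} + Q{\left(-3 \right)}\right) 55 = \left(6 - 3\right) 55 = 3 \cdot 55 = 165$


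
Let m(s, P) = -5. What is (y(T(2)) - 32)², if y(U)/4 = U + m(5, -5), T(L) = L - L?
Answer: 2704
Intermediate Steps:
T(L) = 0
y(U) = -20 + 4*U (y(U) = 4*(U - 5) = 4*(-5 + U) = -20 + 4*U)
(y(T(2)) - 32)² = ((-20 + 4*0) - 32)² = ((-20 + 0) - 32)² = (-20 - 32)² = (-52)² = 2704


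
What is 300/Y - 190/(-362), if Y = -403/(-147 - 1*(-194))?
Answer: -2513815/72943 ≈ -34.463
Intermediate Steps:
Y = -403/47 (Y = -403/(-147 + 194) = -403/47 ≈ -8.5745)
300/Y - 190/(-362) = 300/(-403/47) - 190/(-362) = 300*(-47/403) - 190*(-1/362) = -14100/403 + 95/181 = -2513815/72943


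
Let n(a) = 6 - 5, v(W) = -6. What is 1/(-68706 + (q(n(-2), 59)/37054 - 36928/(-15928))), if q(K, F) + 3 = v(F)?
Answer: -73774514/5068580735539 ≈ -1.4555e-5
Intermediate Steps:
n(a) = 1
q(K, F) = -9 (q(K, F) = -3 - 6 = -9)
1/(-68706 + (q(n(-2), 59)/37054 - 36928/(-15928))) = 1/(-68706 + (-9/37054 - 36928/(-15928))) = 1/(-68706 + (-9*1/37054 - 36928*(-1/15928))) = 1/(-68706 + (-9/37054 + 4616/1991)) = 1/(-68706 + 171023345/73774514) = 1/(-5068580735539/73774514) = -73774514/5068580735539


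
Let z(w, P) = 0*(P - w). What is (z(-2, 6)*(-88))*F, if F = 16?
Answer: 0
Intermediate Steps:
z(w, P) = 0
(z(-2, 6)*(-88))*F = (0*(-88))*16 = 0*16 = 0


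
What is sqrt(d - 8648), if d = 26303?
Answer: sqrt(17655) ≈ 132.87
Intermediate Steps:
sqrt(d - 8648) = sqrt(26303 - 8648) = sqrt(17655)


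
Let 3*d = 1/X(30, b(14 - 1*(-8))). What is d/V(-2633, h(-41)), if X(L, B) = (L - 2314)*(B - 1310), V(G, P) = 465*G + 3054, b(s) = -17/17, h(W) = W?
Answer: -1/10970822856852 ≈ -9.1151e-14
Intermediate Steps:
b(s) = -1 (b(s) = -17*1/17 = -1)
V(G, P) = 3054 + 465*G
X(L, B) = (-2314 + L)*(-1310 + B)
d = 1/8982972 (d = 1/(3*(3031340 - 2314*(-1) - 1310*30 - 1*30)) = 1/(3*(3031340 + 2314 - 39300 - 30)) = (1/3)/2994324 = (1/3)*(1/2994324) = 1/8982972 ≈ 1.1132e-7)
d/V(-2633, h(-41)) = 1/(8982972*(3054 + 465*(-2633))) = 1/(8982972*(3054 - 1224345)) = (1/8982972)/(-1221291) = (1/8982972)*(-1/1221291) = -1/10970822856852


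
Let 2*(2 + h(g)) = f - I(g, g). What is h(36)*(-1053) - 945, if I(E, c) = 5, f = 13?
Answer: -3051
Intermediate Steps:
h(g) = 2 (h(g) = -2 + (13 - 1*5)/2 = -2 + (13 - 5)/2 = -2 + (½)*8 = -2 + 4 = 2)
h(36)*(-1053) - 945 = 2*(-1053) - 945 = -2106 - 945 = -3051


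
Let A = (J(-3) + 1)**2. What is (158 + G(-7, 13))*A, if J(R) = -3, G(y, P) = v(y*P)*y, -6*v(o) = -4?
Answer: 1840/3 ≈ 613.33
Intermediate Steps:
v(o) = 2/3 (v(o) = -1/6*(-4) = 2/3)
G(y, P) = 2*y/3
A = 4 (A = (-3 + 1)**2 = (-2)**2 = 4)
(158 + G(-7, 13))*A = (158 + (2/3)*(-7))*4 = (158 - 14/3)*4 = (460/3)*4 = 1840/3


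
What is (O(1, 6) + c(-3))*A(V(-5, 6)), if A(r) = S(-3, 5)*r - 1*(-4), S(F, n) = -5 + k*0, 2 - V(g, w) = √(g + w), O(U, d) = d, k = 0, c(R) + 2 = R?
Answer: -1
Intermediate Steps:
c(R) = -2 + R
V(g, w) = 2 - √(g + w)
S(F, n) = -5 (S(F, n) = -5 + 0*0 = -5 + 0 = -5)
A(r) = 4 - 5*r (A(r) = -5*r - 1*(-4) = -5*r + 4 = 4 - 5*r)
(O(1, 6) + c(-3))*A(V(-5, 6)) = (6 + (-2 - 3))*(4 - 5*(2 - √(-5 + 6))) = (6 - 5)*(4 - 5*(2 - √1)) = 1*(4 - 5*(2 - 1*1)) = 1*(4 - 5*(2 - 1)) = 1*(4 - 5*1) = 1*(4 - 5) = 1*(-1) = -1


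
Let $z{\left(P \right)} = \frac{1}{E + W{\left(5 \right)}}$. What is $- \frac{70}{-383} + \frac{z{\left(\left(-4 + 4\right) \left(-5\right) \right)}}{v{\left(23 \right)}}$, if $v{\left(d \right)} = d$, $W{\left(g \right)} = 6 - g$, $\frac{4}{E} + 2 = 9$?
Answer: $\frac{20391}{96899} \approx 0.21044$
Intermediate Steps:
$E = \frac{4}{7}$ ($E = \frac{4}{-2 + 9} = \frac{4}{7} \approx 0.57143$)
$z{\left(P \right)} = \frac{7}{11}$ ($z{\left(P \right)} = \frac{1}{\frac{4}{7} + \left(6 - 5\right)} = \frac{1}{\frac{4}{7} + 1} = \frac{1}{\frac{11}{7}} = \frac{7}{11}$)
$- \frac{70}{-383} + \frac{z{\left(\left(-4 + 4\right) \left(-5\right) \right)}}{v{\left(23 \right)}} = - \frac{70}{-383} + \frac{7}{11 \cdot 23} = \left(-70\right) \left(- \frac{1}{383}\right) + \frac{7}{11} \cdot \frac{1}{23} = \frac{70}{383} + \frac{7}{253} = \frac{20391}{96899}$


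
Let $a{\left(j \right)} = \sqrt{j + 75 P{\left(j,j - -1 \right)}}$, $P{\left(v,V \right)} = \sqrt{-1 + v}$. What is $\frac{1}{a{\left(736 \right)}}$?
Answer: $\frac{1}{\sqrt{736 + 525 \sqrt{15}}} \approx 0.019003$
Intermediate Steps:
$a{\left(j \right)} = \sqrt{j + 75 \sqrt{-1 + j}}$
$\frac{1}{a{\left(736 \right)}} = \frac{1}{\sqrt{736 + 75 \sqrt{-1 + 736}}} = \frac{1}{\sqrt{736 + 75 \sqrt{735}}} = \frac{1}{\sqrt{736 + 75 \cdot 7 \sqrt{15}}} = \frac{1}{\sqrt{736 + 525 \sqrt{15}}}$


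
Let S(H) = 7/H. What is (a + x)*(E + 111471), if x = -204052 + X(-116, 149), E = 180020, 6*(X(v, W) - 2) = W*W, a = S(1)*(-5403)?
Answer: -416547926275/6 ≈ -6.9425e+10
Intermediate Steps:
a = -37821 (a = (7/1)*(-5403) = (7*1)*(-5403) = 7*(-5403) = -37821)
X(v, W) = 2 + W**2/6 (X(v, W) = 2 + (W*W)/6 = 2 + W**2/6)
x = -1202099/6 (x = -204052 + (2 + (1/6)*149**2) = -204052 + (2 + (1/6)*22201) = -204052 + (2 + 22201/6) = -204052 + 22213/6 = -1202099/6 ≈ -2.0035e+5)
(a + x)*(E + 111471) = (-37821 - 1202099/6)*(180020 + 111471) = -1429025/6*291491 = -416547926275/6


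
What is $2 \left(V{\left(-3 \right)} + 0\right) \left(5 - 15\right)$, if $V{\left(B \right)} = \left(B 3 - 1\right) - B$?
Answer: $140$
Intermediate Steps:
$V{\left(B \right)} = -1 + 2 B$ ($V{\left(B \right)} = \left(3 B - 1\right) - B = \left(-1 + 3 B\right) - B = -1 + 2 B$)
$2 \left(V{\left(-3 \right)} + 0\right) \left(5 - 15\right) = 2 \left(\left(-1 + 2 \left(-3\right)\right) + 0\right) \left(5 - 15\right) = 2 \left(\left(-1 - 6\right) + 0\right) \left(-10\right) = 2 \left(-7 + 0\right) \left(-10\right) = 2 \left(-7\right) \left(-10\right) = \left(-14\right) \left(-10\right) = 140$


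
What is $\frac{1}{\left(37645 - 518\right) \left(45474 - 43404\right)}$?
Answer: $\frac{1}{76852890} \approx 1.3012 \cdot 10^{-8}$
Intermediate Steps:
$\frac{1}{\left(37645 - 518\right) \left(45474 - 43404\right)} = \frac{1}{37127 \cdot 2070} = \frac{1}{76852890}$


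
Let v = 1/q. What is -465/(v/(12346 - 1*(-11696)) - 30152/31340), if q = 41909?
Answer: 3670877099902950/7595109221929 ≈ 483.32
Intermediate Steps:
v = 1/41909 ≈ 2.3861e-5
-465/(v/(12346 - 1*(-11696)) - 30152/31340) = -465/(1/(41909*(12346 - 1*(-11696))) - 30152/31340) = -465/(1/(41909*(12346 + 11696)) - 30152*1/31340) = -465/((1/41909)/24042 - 7538/7835) = -465/((1/41909)*(1/24042) - 7538/7835) = -465/(1/1007576178 - 7538/7835) = -465/(-7595109221929/7894359354630) = -465*(-7894359354630/7595109221929) = 3670877099902950/7595109221929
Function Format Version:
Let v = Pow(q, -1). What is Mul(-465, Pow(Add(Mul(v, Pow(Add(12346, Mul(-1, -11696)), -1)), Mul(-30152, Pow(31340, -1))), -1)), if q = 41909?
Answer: Rational(3670877099902950, 7595109221929) ≈ 483.32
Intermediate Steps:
v = Rational(1, 41909) (v = Pow(41909, -1) = Rational(1, 41909) ≈ 2.3861e-5)
Mul(-465, Pow(Add(Mul(v, Pow(Add(12346, Mul(-1, -11696)), -1)), Mul(-30152, Pow(31340, -1))), -1)) = Mul(-465, Pow(Add(Mul(Rational(1, 41909), Pow(Add(12346, Mul(-1, -11696)), -1)), Mul(-30152, Pow(31340, -1))), -1)) = Mul(-465, Pow(Add(Mul(Rational(1, 41909), Pow(Add(12346, 11696), -1)), Mul(-30152, Rational(1, 31340))), -1)) = Mul(-465, Pow(Add(Mul(Rational(1, 41909), Pow(24042, -1)), Rational(-7538, 7835)), -1)) = Mul(-465, Pow(Add(Mul(Rational(1, 41909), Rational(1, 24042)), Rational(-7538, 7835)), -1)) = Mul(-465, Pow(Add(Rational(1, 1007576178), Rational(-7538, 7835)), -1)) = Mul(-465, Pow(Rational(-7595109221929, 7894359354630), -1)) = Mul(-465, Rational(-7894359354630, 7595109221929)) = Rational(3670877099902950, 7595109221929)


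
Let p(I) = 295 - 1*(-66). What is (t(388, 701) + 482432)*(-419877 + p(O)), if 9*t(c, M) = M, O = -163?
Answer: -1821785566924/9 ≈ -2.0242e+11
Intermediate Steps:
t(c, M) = M/9
p(I) = 361 (p(I) = 295 + 66 = 361)
(t(388, 701) + 482432)*(-419877 + p(O)) = ((⅑)*701 + 482432)*(-419877 + 361) = (701/9 + 482432)*(-419516) = (4342589/9)*(-419516) = -1821785566924/9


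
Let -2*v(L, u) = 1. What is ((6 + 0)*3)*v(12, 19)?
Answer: -9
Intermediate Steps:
v(L, u) = -½ (v(L, u) = -½*1 = -½)
((6 + 0)*3)*v(12, 19) = ((6 + 0)*3)*(-½) = (6*3)*(-½) = 18*(-½) = -9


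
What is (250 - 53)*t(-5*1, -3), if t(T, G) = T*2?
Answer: -1970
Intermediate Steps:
t(T, G) = 2*T
(250 - 53)*t(-5*1, -3) = (250 - 53)*(2*(-5*1)) = 197*(2*(-5)) = 197*(-10) = -1970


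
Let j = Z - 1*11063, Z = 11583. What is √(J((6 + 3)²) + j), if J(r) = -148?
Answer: 2*√93 ≈ 19.287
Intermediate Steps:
j = 520 (j = 11583 - 1*11063 = 11583 - 11063 = 520)
√(J((6 + 3)²) + j) = √(-148 + 520) = √372 = 2*√93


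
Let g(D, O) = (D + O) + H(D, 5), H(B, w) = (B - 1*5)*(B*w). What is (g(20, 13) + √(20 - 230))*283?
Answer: 433839 + 283*I*√210 ≈ 4.3384e+5 + 4101.1*I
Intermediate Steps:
H(B, w) = B*w*(-5 + B) (H(B, w) = (B - 5)*(B*w) = (-5 + B)*(B*w) = B*w*(-5 + B))
g(D, O) = D + O + 5*D*(-5 + D) (g(D, O) = (D + O) + D*5*(-5 + D) = (D + O) + 5*D*(-5 + D) = D + O + 5*D*(-5 + D))
(g(20, 13) + √(20 - 230))*283 = ((20 + 13 + 5*20*(-5 + 20)) + √(20 - 230))*283 = ((20 + 13 + 5*20*15) + √(-210))*283 = ((20 + 13 + 1500) + I*√210)*283 = (1533 + I*√210)*283 = 433839 + 283*I*√210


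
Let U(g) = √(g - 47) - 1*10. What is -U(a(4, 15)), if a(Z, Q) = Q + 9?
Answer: 10 - I*√23 ≈ 10.0 - 4.7958*I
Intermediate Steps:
a(Z, Q) = 9 + Q
U(g) = -10 + √(-47 + g) (U(g) = √(-47 + g) - 10 = -10 + √(-47 + g))
-U(a(4, 15)) = -(-10 + √(-47 + (9 + 15))) = -(-10 + √(-47 + 24)) = -(-10 + √(-23)) = -(-10 + I*√23) = 10 - I*√23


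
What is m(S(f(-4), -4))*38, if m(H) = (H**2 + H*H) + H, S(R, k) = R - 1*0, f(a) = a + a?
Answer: 4560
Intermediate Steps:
f(a) = 2*a
S(R, k) = R (S(R, k) = R + 0 = R)
m(H) = H + 2*H**2 (m(H) = (H**2 + H**2) + H = 2*H**2 + H = H + 2*H**2)
m(S(f(-4), -4))*38 = ((2*(-4))*(1 + 2*(2*(-4))))*38 = -8*(1 + 2*(-8))*38 = -8*(1 - 16)*38 = -8*(-15)*38 = 120*38 = 4560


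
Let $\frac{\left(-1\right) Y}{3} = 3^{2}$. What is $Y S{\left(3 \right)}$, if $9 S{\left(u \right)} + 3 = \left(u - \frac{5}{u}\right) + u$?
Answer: $-4$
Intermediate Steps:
$S{\left(u \right)} = - \frac{1}{3} - \frac{5}{9 u} + \frac{2 u}{9}$ ($S{\left(u \right)} = - \frac{1}{3} + \frac{\left(u - \frac{5}{u}\right) + u}{9} = - \frac{1}{3} + \frac{- \frac{5}{u} + 2 u}{9} = - \frac{1}{3} + \left(- \frac{5}{9 u} + \frac{2 u}{9}\right) = - \frac{1}{3} - \frac{5}{9 u} + \frac{2 u}{9}$)
$Y = -27$ ($Y = - 3 \cdot 3^{2} = \left(-3\right) 9 = -27$)
$Y S{\left(3 \right)} = - 27 \frac{-5 + 3 \left(-3 + 2 \cdot 3\right)}{9 \cdot 3} = - 27 \cdot \frac{1}{9} \cdot \frac{1}{3} \left(-5 + 3 \left(-3 + 6\right)\right) = - 27 \cdot \frac{1}{9} \cdot \frac{1}{3} \left(-5 + 3 \cdot 3\right) = - 27 \cdot \frac{1}{9} \cdot \frac{1}{3} \left(-5 + 9\right) = - 27 \cdot \frac{1}{9} \cdot \frac{1}{3} \cdot 4 = \left(-27\right) \frac{4}{27} = -4$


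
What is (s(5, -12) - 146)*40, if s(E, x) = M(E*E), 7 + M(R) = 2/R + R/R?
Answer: -30384/5 ≈ -6076.8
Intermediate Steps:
M(R) = -6 + 2/R (M(R) = -7 + (2/R + R/R) = -7 + (2/R + 1) = -7 + (1 + 2/R) = -6 + 2/R)
s(E, x) = -6 + 2/E**2 (s(E, x) = -6 + 2/((E*E)) = -6 + 2/(E**2) = -6 + 2/E**2)
(s(5, -12) - 146)*40 = ((-6 + 2/5**2) - 146)*40 = ((-6 + 2*(1/25)) - 146)*40 = ((-6 + 2/25) - 146)*40 = (-148/25 - 146)*40 = -3798/25*40 = -30384/5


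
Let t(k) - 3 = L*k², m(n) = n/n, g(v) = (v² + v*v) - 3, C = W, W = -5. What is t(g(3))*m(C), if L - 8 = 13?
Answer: 4728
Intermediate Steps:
L = 21 (L = 8 + 13 = 21)
C = -5
g(v) = -3 + 2*v² (g(v) = (v² + v²) - 3 = 2*v² - 3 = -3 + 2*v²)
m(n) = 1
t(k) = 3 + 21*k²
t(g(3))*m(C) = (3 + 21*(-3 + 2*3²)²)*1 = (3 + 21*(-3 + 2*9)²)*1 = (3 + 21*(-3 + 18)²)*1 = (3 + 21*15²)*1 = (3 + 21*225)*1 = (3 + 4725)*1 = 4728*1 = 4728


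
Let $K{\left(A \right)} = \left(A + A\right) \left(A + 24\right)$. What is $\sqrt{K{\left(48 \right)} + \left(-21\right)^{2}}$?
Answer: $3 \sqrt{817} \approx 85.75$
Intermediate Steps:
$K{\left(A \right)} = 2 A \left(24 + A\right)$
$\sqrt{K{\left(48 \right)} + \left(-21\right)^{2}} = \sqrt{2 \cdot 48 \left(24 + 48\right) + \left(-21\right)^{2}} = \sqrt{2 \cdot 48 \cdot 72 + 441} = \sqrt{6912 + 441} = \sqrt{7353} = 3 \sqrt{817}$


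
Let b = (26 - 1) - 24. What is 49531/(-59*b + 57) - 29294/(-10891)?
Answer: -539383533/21782 ≈ -24763.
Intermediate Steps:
b = 1 (b = 25 - 24 = 1)
49531/(-59*b + 57) - 29294/(-10891) = 49531/(-59*1 + 57) - 29294/(-10891) = 49531/(-59 + 57) - 29294*(-1/10891) = 49531/(-2) + 29294/10891 = 49531*(-½) + 29294/10891 = -49531/2 + 29294/10891 = -539383533/21782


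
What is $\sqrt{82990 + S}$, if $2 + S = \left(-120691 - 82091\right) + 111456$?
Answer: $i \sqrt{8338} \approx 91.313 i$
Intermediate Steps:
$S = -91328$ ($S = -2 + \left(\left(-120691 - 82091\right) + 111456\right) = -2 + \left(-202782 + 111456\right) = -2 - 91326 = -91328$)
$\sqrt{82990 + S} = \sqrt{82990 - 91328} = \sqrt{-8338} = i \sqrt{8338}$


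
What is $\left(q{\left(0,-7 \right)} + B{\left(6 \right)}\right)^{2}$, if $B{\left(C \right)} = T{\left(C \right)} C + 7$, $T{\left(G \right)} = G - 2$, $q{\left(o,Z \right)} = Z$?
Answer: $576$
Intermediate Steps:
$T{\left(G \right)} = -2 + G$
$B{\left(C \right)} = 7 + C \left(-2 + C\right)$ ($B{\left(C \right)} = \left(-2 + C\right) C + 7 = C \left(-2 + C\right) + 7 = 7 + C \left(-2 + C\right)$)
$\left(q{\left(0,-7 \right)} + B{\left(6 \right)}\right)^{2} = \left(-7 + \left(7 + 6 \left(-2 + 6\right)\right)\right)^{2} = \left(-7 + \left(7 + 6 \cdot 4\right)\right)^{2} = \left(-7 + \left(7 + 24\right)\right)^{2} = \left(-7 + 31\right)^{2} = 24^{2} = 576$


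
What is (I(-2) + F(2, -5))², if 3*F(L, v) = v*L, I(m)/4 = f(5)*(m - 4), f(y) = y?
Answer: 136900/9 ≈ 15211.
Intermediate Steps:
I(m) = -80 + 20*m (I(m) = 4*(5*(m - 4)) = 4*(5*(-4 + m)) = 4*(-20 + 5*m) = -80 + 20*m)
F(L, v) = L*v/3 (F(L, v) = (v*L)/3 = (L*v)/3 = L*v/3)
(I(-2) + F(2, -5))² = ((-80 + 20*(-2)) + (⅓)*2*(-5))² = ((-80 - 40) - 10/3)² = (-120 - 10/3)² = (-370/3)² = 136900/9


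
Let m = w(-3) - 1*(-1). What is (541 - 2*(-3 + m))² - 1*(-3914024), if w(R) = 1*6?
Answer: 4198113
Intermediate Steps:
w(R) = 6
m = 7 (m = 6 - 1*(-1) = 6 + 1 = 7)
(541 - 2*(-3 + m))² - 1*(-3914024) = (541 - 2*(-3 + 7))² - 1*(-3914024) = (541 - 2*4)² + 3914024 = (541 - 8)² + 3914024 = 533² + 3914024 = 284089 + 3914024 = 4198113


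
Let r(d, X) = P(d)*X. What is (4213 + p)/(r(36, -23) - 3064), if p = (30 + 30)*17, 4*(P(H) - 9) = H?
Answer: -5233/3478 ≈ -1.5046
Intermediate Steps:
P(H) = 9 + H/4
p = 1020 (p = 60*17 = 1020)
r(d, X) = X*(9 + d/4) (r(d, X) = (9 + d/4)*X = X*(9 + d/4))
(4213 + p)/(r(36, -23) - 3064) = (4213 + 1020)/((¼)*(-23)*(36 + 36) - 3064) = 5233/((¼)*(-23)*72 - 3064) = 5233/(-414 - 3064) = 5233/(-3478) = 5233*(-1/3478) = -5233/3478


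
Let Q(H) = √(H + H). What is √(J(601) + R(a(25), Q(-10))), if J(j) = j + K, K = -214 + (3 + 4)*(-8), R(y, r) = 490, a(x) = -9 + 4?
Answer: √821 ≈ 28.653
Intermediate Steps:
a(x) = -5
Q(H) = √2*√H (Q(H) = √(2*H) = √2*√H)
K = -270 (K = -214 + 7*(-8) = -214 - 56 = -270)
J(j) = -270 + j (J(j) = j - 270 = -270 + j)
√(J(601) + R(a(25), Q(-10))) = √((-270 + 601) + 490) = √(331 + 490) = √821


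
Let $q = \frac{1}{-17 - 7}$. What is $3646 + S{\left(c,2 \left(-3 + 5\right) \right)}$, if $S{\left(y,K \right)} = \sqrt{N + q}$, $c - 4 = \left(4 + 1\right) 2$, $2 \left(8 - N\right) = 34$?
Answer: $3646 + \frac{i \sqrt{1302}}{12} \approx 3646.0 + 3.0069 i$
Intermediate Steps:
$N = -9$ ($N = 8 - 17 = -9$)
$c = 14$ ($c = 4 + \left(4 + 1\right) 2 = 4 + 5 \cdot 2 = 4 + 10 = 14$)
$q = - \frac{1}{24}$ ($q = \frac{1}{-24} = - \frac{1}{24} \approx -0.041667$)
$S{\left(y,K \right)} = \frac{i \sqrt{1302}}{12}$ ($S{\left(y,K \right)} = \sqrt{-9 - \frac{1}{24}} = \sqrt{- \frac{217}{24}} = \frac{i \sqrt{1302}}{12}$)
$3646 + S{\left(c,2 \left(-3 + 5\right) \right)} = 3646 + \frac{i \sqrt{1302}}{12}$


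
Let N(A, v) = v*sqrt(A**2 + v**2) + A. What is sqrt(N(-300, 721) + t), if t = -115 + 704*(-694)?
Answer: sqrt(-488991 + 721*sqrt(609841)) ≈ 272.13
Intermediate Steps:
N(A, v) = A + v*sqrt(A**2 + v**2)
t = -488691 (t = -115 - 488576 = -488691)
sqrt(N(-300, 721) + t) = sqrt((-300 + 721*sqrt((-300)**2 + 721**2)) - 488691) = sqrt((-300 + 721*sqrt(90000 + 519841)) - 488691) = sqrt((-300 + 721*sqrt(609841)) - 488691) = sqrt(-488991 + 721*sqrt(609841))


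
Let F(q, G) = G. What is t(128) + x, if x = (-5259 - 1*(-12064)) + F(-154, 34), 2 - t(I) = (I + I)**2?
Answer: -58695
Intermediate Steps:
t(I) = 2 - 4*I**2 (t(I) = 2 - (I + I)**2 = 2 - (2*I)**2 = 2 - 4*I**2)
x = 6839 (x = (-5259 - 1*(-12064)) + 34 = (-5259 + 12064) + 34 = 6805 + 34 = 6839)
t(128) + x = (2 - 4*128**2) + 6839 = (2 - 4*16384) + 6839 = (2 - 65536) + 6839 = -65534 + 6839 = -58695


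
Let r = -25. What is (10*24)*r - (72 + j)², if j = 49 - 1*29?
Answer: -14464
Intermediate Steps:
j = 20 (j = 49 - 29 = 20)
(10*24)*r - (72 + j)² = (10*24)*(-25) - (72 + 20)² = 240*(-25) - 1*92² = -6000 - 1*8464 = -6000 - 8464 = -14464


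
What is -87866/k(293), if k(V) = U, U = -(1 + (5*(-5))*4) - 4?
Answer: -87866/95 ≈ -924.91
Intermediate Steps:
U = 95 (U = -(1 - 25*4) - 4 = -(1 - 100) - 4 = -1*(-99) - 4 = 99 - 4 = 95)
k(V) = 95
-87866/k(293) = -87866/95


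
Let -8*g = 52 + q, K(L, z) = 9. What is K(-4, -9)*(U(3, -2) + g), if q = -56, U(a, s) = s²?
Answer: 81/2 ≈ 40.500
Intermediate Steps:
g = ½ (g = -(52 - 56)/8 = -⅛*(-4) = ½ ≈ 0.50000)
K(-4, -9)*(U(3, -2) + g) = 9*((-2)² + ½) = 9*(4 + ½) = 9*(9/2) = 81/2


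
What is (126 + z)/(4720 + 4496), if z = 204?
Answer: 55/1536 ≈ 0.035807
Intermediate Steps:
(126 + z)/(4720 + 4496) = (126 + 204)/(4720 + 4496) = 330/9216 = 330*(1/9216) = 55/1536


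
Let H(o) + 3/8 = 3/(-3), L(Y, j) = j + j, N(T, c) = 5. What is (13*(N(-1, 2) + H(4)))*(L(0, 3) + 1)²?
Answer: 18473/8 ≈ 2309.1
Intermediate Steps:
L(Y, j) = 2*j
H(o) = -11/8 (H(o) = -3/8 + 3/(-3) = -3/8 + 3*(-⅓) = -3/8 - 1 = -11/8)
(13*(N(-1, 2) + H(4)))*(L(0, 3) + 1)² = (13*(5 - 11/8))*(2*3 + 1)² = (13*(29/8))*(6 + 1)² = (377/8)*7² = (377/8)*49 = 18473/8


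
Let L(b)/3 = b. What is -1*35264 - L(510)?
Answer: -36794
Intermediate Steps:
L(b) = 3*b
-1*35264 - L(510) = -1*35264 - 3*510 = -35264 - 1*1530 = -35264 - 1530 = -36794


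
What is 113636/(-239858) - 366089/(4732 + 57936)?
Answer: -47465358105/7515710572 ≈ -6.3155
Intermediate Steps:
113636/(-239858) - 366089/(4732 + 57936) = 113636*(-1/239858) - 366089/62668 = -56818/119929 - 366089*1/62668 = -56818/119929 - 366089/62668 = -47465358105/7515710572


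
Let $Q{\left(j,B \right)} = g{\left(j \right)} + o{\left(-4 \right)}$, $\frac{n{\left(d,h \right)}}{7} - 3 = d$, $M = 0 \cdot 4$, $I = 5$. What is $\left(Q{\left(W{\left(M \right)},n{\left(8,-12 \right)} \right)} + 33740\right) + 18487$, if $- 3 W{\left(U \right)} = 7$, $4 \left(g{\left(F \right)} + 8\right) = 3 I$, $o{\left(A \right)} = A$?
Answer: $\frac{208875}{4} \approx 52219.0$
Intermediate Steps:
$M = 0$
$n{\left(d,h \right)} = 21 + 7 d$
$g{\left(F \right)} = - \frac{17}{4}$ ($g{\left(F \right)} = -8 + \frac{3 \cdot 5}{4} = -8 + \frac{1}{4} \cdot 15 = -8 + \frac{15}{4} = - \frac{17}{4}$)
$W{\left(U \right)} = - \frac{7}{3}$ ($W{\left(U \right)} = \left(- \frac{1}{3}\right) 7 = - \frac{7}{3}$)
$Q{\left(j,B \right)} = - \frac{33}{4}$ ($Q{\left(j,B \right)} = - \frac{17}{4} - 4 = - \frac{33}{4}$)
$\left(Q{\left(W{\left(M \right)},n{\left(8,-12 \right)} \right)} + 33740\right) + 18487 = \left(- \frac{33}{4} + 33740\right) + 18487 = \frac{134927}{4} + 18487 = \frac{208875}{4}$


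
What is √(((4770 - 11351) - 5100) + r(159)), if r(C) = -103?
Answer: 2*I*√2946 ≈ 108.55*I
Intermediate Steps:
√(((4770 - 11351) - 5100) + r(159)) = √(((4770 - 11351) - 5100) - 103) = √((-6581 - 5100) - 103) = √(-11681 - 103) = √(-11784) = 2*I*√2946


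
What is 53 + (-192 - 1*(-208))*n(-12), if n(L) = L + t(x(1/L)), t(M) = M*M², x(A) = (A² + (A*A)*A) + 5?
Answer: 602613526643/322486272 ≈ 1868.6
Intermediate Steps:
x(A) = 5 + A² + A³ (x(A) = (A² + A²*A) + 5 = (A² + A³) + 5 = 5 + A² + A³)
t(M) = M³
n(L) = L + (5 + L⁻³ + L⁻²)³ (n(L) = L + (5 + (1/L)² + (1/L)³)³ = L + (5 + L⁻² + L⁻³)³ = L + (5 + L⁻³ + L⁻²)³)
53 + (-192 - 1*(-208))*n(-12) = 53 + (-192 - 1*(-208))*(-12 + (1 - 12 + 5*(-12)³)³/(-12)⁹) = 53 + (-192 + 208)*(-12 - (1 - 12 + 5*(-1728))³/5159780352) = 53 + 16*(-12 - (1 - 12 - 8640)³/5159780352) = 53 + 16*(-12 - 1/5159780352*(-8651)³) = 53 + 16*(-12 - 1/5159780352*(-647439118451)) = 53 + 16*(-12 + 647439118451/5159780352) = 53 + 16*(585521754227/5159780352) = 53 + 585521754227/322486272 = 602613526643/322486272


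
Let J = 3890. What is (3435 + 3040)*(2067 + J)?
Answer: 38571575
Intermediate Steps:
(3435 + 3040)*(2067 + J) = (3435 + 3040)*(2067 + 3890) = 6475*5957 = 38571575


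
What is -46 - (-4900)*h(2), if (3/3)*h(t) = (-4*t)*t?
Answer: -78446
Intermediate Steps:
h(t) = -4*t² (h(t) = (-4*t)*t = -4*t²)
-46 - (-4900)*h(2) = -46 - (-4900)*(-4*2²) = -46 - (-4900)*(-4*4) = -46 - (-4900)*(-16) = -46 - 140*560 = -46 - 78400 = -78446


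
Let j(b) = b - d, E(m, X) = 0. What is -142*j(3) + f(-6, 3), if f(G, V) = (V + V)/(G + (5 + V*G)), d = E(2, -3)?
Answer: -8100/19 ≈ -426.32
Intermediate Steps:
d = 0
f(G, V) = 2*V/(5 + G + G*V) (f(G, V) = (2*V)/(G + (5 + G*V)) = (2*V)/(5 + G + G*V) = 2*V/(5 + G + G*V))
j(b) = b (j(b) = b - 1*0 = b + 0 = b)
-142*j(3) + f(-6, 3) = -142*3 + 2*3/(5 - 6 - 6*3) = -426 + 2*3/(5 - 6 - 18) = -426 + 2*3/(-19) = -426 + 2*3*(-1/19) = -426 - 6/19 = -8100/19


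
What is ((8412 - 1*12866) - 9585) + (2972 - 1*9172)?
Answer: -20239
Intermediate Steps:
((8412 - 1*12866) - 9585) + (2972 - 1*9172) = ((8412 - 12866) - 9585) + (2972 - 9172) = (-4454 - 9585) - 6200 = -14039 - 6200 = -20239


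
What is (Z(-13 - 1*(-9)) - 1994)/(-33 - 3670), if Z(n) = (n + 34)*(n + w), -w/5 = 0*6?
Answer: 302/529 ≈ 0.57089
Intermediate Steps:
w = 0 (w = -0*6 = -5*0 = 0)
Z(n) = n*(34 + n) (Z(n) = (n + 34)*(n + 0) = (34 + n)*n = n*(34 + n))
(Z(-13 - 1*(-9)) - 1994)/(-33 - 3670) = ((-13 - 1*(-9))*(34 + (-13 - 1*(-9))) - 1994)/(-33 - 3670) = ((-13 + 9)*(34 + (-13 + 9)) - 1994)/(-3703) = (-4*(34 - 4) - 1994)*(-1/3703) = (-4*30 - 1994)*(-1/3703) = (-120 - 1994)*(-1/3703) = -2114*(-1/3703) = 302/529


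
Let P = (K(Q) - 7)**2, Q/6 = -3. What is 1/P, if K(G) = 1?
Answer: 1/36 ≈ 0.027778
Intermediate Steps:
Q = -18 (Q = 6*(-3) = -18)
P = 36 (P = (1 - 7)**2 = (-6)**2 = 36)
1/P = 1/36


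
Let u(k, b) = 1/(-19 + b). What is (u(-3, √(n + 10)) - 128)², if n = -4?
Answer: 2066520687/126025 + 90918*√6/126025 ≈ 16399.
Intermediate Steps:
(u(-3, √(n + 10)) - 128)² = (1/(-19 + √(-4 + 10)) - 128)² = (1/(-19 + √6) - 128)² = (-128 + 1/(-19 + √6))²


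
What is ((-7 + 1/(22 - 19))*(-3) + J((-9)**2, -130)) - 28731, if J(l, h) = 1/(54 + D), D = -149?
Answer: -2727546/95 ≈ -28711.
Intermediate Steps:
J(l, h) = -1/95 (J(l, h) = 1/(54 - 149) = 1/(-95) = -1/95)
((-7 + 1/(22 - 19))*(-3) + J((-9)**2, -130)) - 28731 = ((-7 + 1/(22 - 19))*(-3) - 1/95) - 28731 = ((-7 + 1/3)*(-3) - 1/95) - 28731 = (-20/3*(-3) - 1/95) - 28731 = (20 - 1/95) - 28731 = 1899/95 - 28731 = -2727546/95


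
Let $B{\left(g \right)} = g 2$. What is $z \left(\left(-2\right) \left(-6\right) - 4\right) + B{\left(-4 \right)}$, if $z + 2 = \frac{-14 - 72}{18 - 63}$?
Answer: $- \frac{392}{45} \approx -8.7111$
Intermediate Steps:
$B{\left(g \right)} = 2 g$
$z = - \frac{4}{45}$ ($z = -2 + \frac{-14 - 72}{18 - 63} = -2 - \frac{86}{-45} = -2 - - \frac{86}{45} = -2 + \frac{86}{45} = - \frac{4}{45} \approx -0.088889$)
$z \left(\left(-2\right) \left(-6\right) - 4\right) + B{\left(-4 \right)} = - \frac{4 \left(\left(-2\right) \left(-6\right) - 4\right)}{45} + 2 \left(-4\right) = - \frac{4 \left(12 - 4\right)}{45} - 8 = \left(- \frac{4}{45}\right) 8 - 8 = - \frac{32}{45} - 8 = - \frac{392}{45}$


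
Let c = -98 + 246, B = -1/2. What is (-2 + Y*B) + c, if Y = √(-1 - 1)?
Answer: 146 - I*√2/2 ≈ 146.0 - 0.70711*I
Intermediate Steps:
B = -½ (B = -1*½ = -½ ≈ -0.50000)
c = 148
Y = I*√2 (Y = √(-2) = I*√2 ≈ 1.4142*I)
(-2 + Y*B) + c = (-2 + (I*√2)*(-½)) + 148 = (-2 - I*√2/2) + 148 = 146 - I*√2/2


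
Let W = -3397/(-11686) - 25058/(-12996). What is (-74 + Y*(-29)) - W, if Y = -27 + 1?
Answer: 12866934860/18983907 ≈ 677.78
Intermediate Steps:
Y = -26
W = 42121900/18983907 (W = -3397*(-1/11686) - 25058*(-1/12996) = 3397/11686 + 12529/6498 = 42121900/18983907 ≈ 2.2188)
(-74 + Y*(-29)) - W = (-74 - 26*(-29)) - 1*42121900/18983907 = (-74 + 754) - 42121900/18983907 = 680 - 42121900/18983907 = 12866934860/18983907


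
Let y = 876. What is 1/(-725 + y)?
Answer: 1/151 ≈ 0.0066225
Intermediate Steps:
1/(-725 + y) = 1/(-725 + 876) = 1/151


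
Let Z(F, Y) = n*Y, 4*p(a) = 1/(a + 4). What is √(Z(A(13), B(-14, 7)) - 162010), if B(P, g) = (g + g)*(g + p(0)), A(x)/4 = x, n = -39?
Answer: I*√2653858/4 ≈ 407.27*I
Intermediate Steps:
p(a) = 1/(4*(4 + a)) (p(a) = 1/(4*(a + 4)) = 1/(4*(4 + a)))
A(x) = 4*x
B(P, g) = 2*g*(1/16 + g) (B(P, g) = (g + g)*(g + 1/(4*(4 + 0))) = (2*g)*(g + (¼)/4) = (2*g)*(g + (¼)*(¼)) = (2*g)*(g + 1/16) = (2*g)*(1/16 + g) = 2*g*(1/16 + g))
Z(F, Y) = -39*Y
√(Z(A(13), B(-14, 7)) - 162010) = √(-39*7*(1 + 16*7)/8 - 162010) = √(-39*7*(1 + 112)/8 - 162010) = √(-39*7*113/8 - 162010) = √(-39*791/8 - 162010) = √(-30849/8 - 162010) = √(-1326929/8) = I*√2653858/4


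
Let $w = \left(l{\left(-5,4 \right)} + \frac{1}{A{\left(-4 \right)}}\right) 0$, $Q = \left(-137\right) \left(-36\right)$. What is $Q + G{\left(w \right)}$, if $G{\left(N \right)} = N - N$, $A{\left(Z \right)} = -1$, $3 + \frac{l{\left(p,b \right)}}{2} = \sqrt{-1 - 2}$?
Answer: $4932$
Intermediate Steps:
$l{\left(p,b \right)} = -6 + 2 i \sqrt{3}$ ($l{\left(p,b \right)} = -6 + 2 \sqrt{-1 - 2} = -6 + 2 \sqrt{-3} = -6 + 2 i \sqrt{3}$)
$Q = 4932$
$w = 0$ ($w = \left(\left(-6 + 2 i \sqrt{3}\right) + \frac{1}{-1}\right) 0 = \left(\left(-6 + 2 i \sqrt{3}\right) - 1\right) 0 = \left(-7 + 2 i \sqrt{3}\right) 0 = 0$)
$G{\left(N \right)} = 0$
$Q + G{\left(w \right)} = 4932 + 0 = 4932$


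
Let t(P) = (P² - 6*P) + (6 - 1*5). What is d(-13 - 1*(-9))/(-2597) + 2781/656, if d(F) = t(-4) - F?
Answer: 7192737/1703632 ≈ 4.2220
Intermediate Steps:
t(P) = 1 + P² - 6*P (t(P) = (P² - 6*P) + (6 - 5) = (P² - 6*P) + 1 = 1 + P² - 6*P)
d(F) = 41 - F (d(F) = (1 + (-4)² - 6*(-4)) - F = (1 + 16 + 24) - F = 41 - F)
d(-13 - 1*(-9))/(-2597) + 2781/656 = (41 - (-13 - 1*(-9)))/(-2597) + 2781/656 = (41 - (-13 + 9))*(-1/2597) + 2781*(1/656) = (41 - 1*(-4))*(-1/2597) + 2781/656 = (41 + 4)*(-1/2597) + 2781/656 = 45*(-1/2597) + 2781/656 = -45/2597 + 2781/656 = 7192737/1703632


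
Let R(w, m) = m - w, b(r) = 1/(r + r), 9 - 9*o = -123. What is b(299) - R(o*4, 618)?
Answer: -1003441/1794 ≈ -559.33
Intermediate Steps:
o = 44/3 (o = 1 - ⅑*(-123) = 1 + 41/3 = 44/3 ≈ 14.667)
b(r) = 1/(2*r)
b(299) - R(o*4, 618) = (½)/299 - (618 - 44*4/3) = (½)*(1/299) - (618 - 1*176/3) = 1/598 - (618 - 176/3) = 1/598 - 1*1678/3 = 1/598 - 1678/3 = -1003441/1794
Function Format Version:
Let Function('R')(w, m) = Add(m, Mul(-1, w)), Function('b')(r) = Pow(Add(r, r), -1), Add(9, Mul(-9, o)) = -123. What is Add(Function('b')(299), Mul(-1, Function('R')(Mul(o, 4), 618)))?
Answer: Rational(-1003441, 1794) ≈ -559.33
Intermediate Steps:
o = Rational(44, 3) (o = Add(1, Mul(Rational(-1, 9), -123)) = Add(1, Rational(41, 3)) = Rational(44, 3) ≈ 14.667)
Function('b')(r) = Mul(Rational(1, 2), Pow(r, -1)) (Function('b')(r) = Pow(Mul(2, r), -1) = Mul(Rational(1, 2), Pow(r, -1)))
Add(Function('b')(299), Mul(-1, Function('R')(Mul(o, 4), 618))) = Add(Mul(Rational(1, 2), Pow(299, -1)), Mul(-1, Add(618, Mul(-1, Mul(Rational(44, 3), 4))))) = Add(Mul(Rational(1, 2), Rational(1, 299)), Mul(-1, Add(618, Mul(-1, Rational(176, 3))))) = Add(Rational(1, 598), Mul(-1, Add(618, Rational(-176, 3)))) = Add(Rational(1, 598), Mul(-1, Rational(1678, 3))) = Add(Rational(1, 598), Rational(-1678, 3)) = Rational(-1003441, 1794)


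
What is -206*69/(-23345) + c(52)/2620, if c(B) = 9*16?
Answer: 88266/132965 ≈ 0.66383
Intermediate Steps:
c(B) = 144
-206*69/(-23345) + c(52)/2620 = -206*69/(-23345) + 144/2620 = -14214*(-1/23345) + 144*(1/2620) = 618/1015 + 36/655 = 88266/132965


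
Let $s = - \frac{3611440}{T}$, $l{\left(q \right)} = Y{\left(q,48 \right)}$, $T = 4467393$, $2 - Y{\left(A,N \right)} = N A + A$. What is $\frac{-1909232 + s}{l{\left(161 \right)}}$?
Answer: $\frac{1218470469088}{5033475513} \approx 242.07$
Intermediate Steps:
$Y{\left(A,N \right)} = 2 - A - A N$ ($Y{\left(A,N \right)} = 2 - \left(N A + A\right) = 2 - \left(A N + A\right) = 2 - \left(A + A N\right) = 2 - A - A N$)
$l{\left(q \right)} = 2 - 49 q$ ($l{\left(q \right)} = 2 - q - q 48 = 2 - q - 48 q = 2 - 49 q$)
$s = - \frac{515920}{638199}$ ($s = - \frac{3611440}{4467393} = \left(-3611440\right) \frac{1}{4467393} = - \frac{515920}{638199} \approx -0.8084$)
$\frac{-1909232 + s}{l{\left(161 \right)}} = \frac{-1909232 - \frac{515920}{638199}}{2 - 7889} = - \frac{1218470469088}{638199 \left(2 - 7889\right)} = - \frac{1218470469088}{638199 \left(-7887\right)} = \left(- \frac{1218470469088}{638199}\right) \left(- \frac{1}{7887}\right) = \frac{1218470469088}{5033475513}$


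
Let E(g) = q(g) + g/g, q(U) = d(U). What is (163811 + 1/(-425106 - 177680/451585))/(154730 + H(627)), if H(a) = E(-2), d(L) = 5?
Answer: 6289414269389601/5940985687177568 ≈ 1.0586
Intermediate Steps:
q(U) = 5
E(g) = 6 (E(g) = 5 + g/g = 5 + 1 = 6)
H(a) = 6
(163811 + 1/(-425106 - 177680/451585))/(154730 + H(627)) = (163811 + 1/(-425106 - 177680/451585))/(154730 + 6) = (163811 + 1/(-425106 - 177680*1/451585))/154736 = (163811 + 1/(-425106 - 35536/90317))*(1/154736) = (163811 + 1/(-38394334138/90317))*(1/154736) = (163811 - 90317/38394334138)*(1/154736) = (6289414269389601/38394334138)*(1/154736) = 6289414269389601/5940985687177568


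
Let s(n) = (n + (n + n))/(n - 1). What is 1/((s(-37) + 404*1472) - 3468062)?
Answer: -38/109188101 ≈ -3.4802e-7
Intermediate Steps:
s(n) = 3*n/(-1 + n) (s(n) = (n + 2*n)/(-1 + n) = (3*n)/(-1 + n) = 3*n/(-1 + n))
1/((s(-37) + 404*1472) - 3468062) = 1/((3*(-37)/(-1 - 37) + 404*1472) - 3468062) = 1/((3*(-37)/(-38) + 594688) - 3468062) = 1/((3*(-37)*(-1/38) + 594688) - 3468062) = 1/((111/38 + 594688) - 3468062) = 1/(22598255/38 - 3468062) = 1/(-109188101/38) = -38/109188101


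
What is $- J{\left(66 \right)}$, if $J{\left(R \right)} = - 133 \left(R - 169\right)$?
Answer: $-13699$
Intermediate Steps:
$J{\left(R \right)} = 22477 - 133 R$ ($J{\left(R \right)} = - 133 \left(-169 + R\right) = 22477 - 133 R$)
$- J{\left(66 \right)} = - (22477 - 8778) = \left(-1\right) 13699 = -13699$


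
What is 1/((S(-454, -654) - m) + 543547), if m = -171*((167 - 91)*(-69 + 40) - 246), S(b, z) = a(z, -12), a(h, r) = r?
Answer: 1/124585 ≈ 8.0266e-6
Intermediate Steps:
S(b, z) = -12
m = 418950 (m = -171*(76*(-29) - 246) = -171*(-2204 - 246) = -171*(-2450) = 418950)
1/((S(-454, -654) - m) + 543547) = 1/((-12 - 1*418950) + 543547) = 1/((-12 - 418950) + 543547) = 1/(-418962 + 543547) = 1/124585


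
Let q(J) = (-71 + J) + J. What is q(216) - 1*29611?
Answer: -29250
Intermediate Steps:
q(J) = -71 + 2*J
q(216) - 1*29611 = (-71 + 2*216) - 1*29611 = (-71 + 432) - 29611 = 361 - 29611 = -29250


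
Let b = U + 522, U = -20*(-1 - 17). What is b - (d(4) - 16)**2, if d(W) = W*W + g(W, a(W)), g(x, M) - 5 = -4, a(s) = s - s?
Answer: 881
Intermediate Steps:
U = 360 (U = -20*(-18) = 360)
a(s) = 0
g(x, M) = 1 (g(x, M) = 5 - 4 = 1)
b = 882 (b = 360 + 522 = 882)
d(W) = 1 + W**2 (d(W) = W*W + 1 = W**2 + 1 = 1 + W**2)
b - (d(4) - 16)**2 = 882 - ((1 + 4**2) - 16)**2 = 882 - ((1 + 16) - 16)**2 = 882 - (17 - 16)**2 = 882 - 1*1**2 = 882 - 1*1 = 882 - 1 = 881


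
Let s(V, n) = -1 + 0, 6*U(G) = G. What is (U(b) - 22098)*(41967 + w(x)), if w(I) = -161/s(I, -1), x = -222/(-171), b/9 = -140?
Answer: -939791424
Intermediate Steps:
b = -1260 (b = 9*(-140) = -1260)
U(G) = G/6
x = 74/57 (x = -222*(-1/171) = 74/57 ≈ 1.2982)
s(V, n) = -1
w(I) = 161 (w(I) = -161/(-1) = -161*(-1) = 161)
(U(b) - 22098)*(41967 + w(x)) = ((⅙)*(-1260) - 22098)*(41967 + 161) = (-210 - 22098)*42128 = -22308*42128 = -939791424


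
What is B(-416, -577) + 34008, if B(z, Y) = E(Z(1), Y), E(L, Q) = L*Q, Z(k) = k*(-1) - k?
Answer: 35162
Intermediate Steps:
Z(k) = -2*k (Z(k) = -k - k = -2*k)
B(z, Y) = -2*Y (B(z, Y) = (-2*1)*Y = -2*Y)
B(-416, -577) + 34008 = -2*(-577) + 34008 = 1154 + 34008 = 35162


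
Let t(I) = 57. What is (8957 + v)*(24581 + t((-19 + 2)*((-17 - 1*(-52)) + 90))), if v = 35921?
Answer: 1105704164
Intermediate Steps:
(8957 + v)*(24581 + t((-19 + 2)*((-17 - 1*(-52)) + 90))) = (8957 + 35921)*(24581 + 57) = 44878*24638 = 1105704164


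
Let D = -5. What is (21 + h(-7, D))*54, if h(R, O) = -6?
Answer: 810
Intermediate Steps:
(21 + h(-7, D))*54 = (21 - 6)*54 = 15*54 = 810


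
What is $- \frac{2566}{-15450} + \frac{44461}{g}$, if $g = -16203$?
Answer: $- \frac{107557592}{41722725} \approx -2.5779$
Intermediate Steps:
$- \frac{2566}{-15450} + \frac{44461}{g} = - \frac{2566}{-15450} + \frac{44461}{-16203} = \left(-2566\right) \left(- \frac{1}{15450}\right) + 44461 \left(- \frac{1}{16203}\right) = \frac{1283}{7725} - \frac{44461}{16203} = - \frac{107557592}{41722725}$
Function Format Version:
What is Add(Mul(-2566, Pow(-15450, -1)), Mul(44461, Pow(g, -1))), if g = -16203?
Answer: Rational(-107557592, 41722725) ≈ -2.5779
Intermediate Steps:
Add(Mul(-2566, Pow(-15450, -1)), Mul(44461, Pow(g, -1))) = Add(Mul(-2566, Pow(-15450, -1)), Mul(44461, Pow(-16203, -1))) = Add(Mul(-2566, Rational(-1, 15450)), Mul(44461, Rational(-1, 16203))) = Add(Rational(1283, 7725), Rational(-44461, 16203)) = Rational(-107557592, 41722725)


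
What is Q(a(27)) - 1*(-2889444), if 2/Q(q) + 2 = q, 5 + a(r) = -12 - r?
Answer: 66457211/23 ≈ 2.8894e+6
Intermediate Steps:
a(r) = -17 - r (a(r) = -5 + (-12 - r) = -17 - r)
Q(q) = 2/(-2 + q)
Q(a(27)) - 1*(-2889444) = 2/(-2 + (-17 - 1*27)) - 1*(-2889444) = 2/(-2 + (-17 - 27)) + 2889444 = 2/(-2 - 44) + 2889444 = 2/(-46) + 2889444 = 2*(-1/46) + 2889444 = -1/23 + 2889444 = 66457211/23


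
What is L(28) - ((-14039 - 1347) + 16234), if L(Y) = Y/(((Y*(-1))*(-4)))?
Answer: -3391/4 ≈ -847.75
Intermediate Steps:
L(Y) = ¼ (L(Y) = Y/((-Y*(-4))) = Y/((4*Y)) = Y*(1/(4*Y)) = ¼)
L(28) - ((-14039 - 1347) + 16234) = ¼ - ((-14039 - 1347) + 16234) = ¼ - (-15386 + 16234) = ¼ - 1*848 = ¼ - 848 = -3391/4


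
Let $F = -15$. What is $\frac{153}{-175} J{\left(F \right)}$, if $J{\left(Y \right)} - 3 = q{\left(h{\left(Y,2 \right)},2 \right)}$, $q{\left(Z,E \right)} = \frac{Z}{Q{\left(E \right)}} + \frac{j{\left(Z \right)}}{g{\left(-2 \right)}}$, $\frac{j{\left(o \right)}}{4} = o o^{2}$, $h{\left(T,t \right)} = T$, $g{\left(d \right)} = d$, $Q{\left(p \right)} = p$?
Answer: $- \frac{2064123}{350} \approx -5897.5$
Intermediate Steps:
$j{\left(o \right)} = 4 o^{3}$ ($j{\left(o \right)} = 4 o o^{2} = 4 o^{3}$)
$q{\left(Z,E \right)} = - 2 Z^{3} + \frac{Z}{E}$ ($q{\left(Z,E \right)} = \frac{Z}{E} + \frac{4 Z^{3}}{-2} = \frac{Z}{E} + 4 Z^{3} \left(- \frac{1}{2}\right) = \frac{Z}{E} - 2 Z^{3} = - 2 Z^{3} + \frac{Z}{E}$)
$J{\left(Y \right)} = 3 + \frac{Y}{2} - 2 Y^{3}$ ($J{\left(Y \right)} = 3 - \left(2 Y^{3} - \frac{Y}{2}\right) = 3 + \frac{Y}{2} - 2 Y^{3}$)
$\frac{153}{-175} J{\left(F \right)} = \frac{153}{-175} \left(3 + \frac{1}{2} \left(-15\right) - 2 \left(-15\right)^{3}\right) = 153 \left(- \frac{1}{175}\right) \left(3 - \frac{15}{2} - -6750\right) = - \frac{153 \left(3 - \frac{15}{2} + 6750\right)}{175} = \left(- \frac{153}{175}\right) \frac{13491}{2} = - \frac{2064123}{350}$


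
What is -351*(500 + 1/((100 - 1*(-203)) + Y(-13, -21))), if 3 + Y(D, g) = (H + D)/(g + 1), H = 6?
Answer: -1054235520/6007 ≈ -1.7550e+5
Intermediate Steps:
Y(D, g) = -3 + (6 + D)/(1 + g) (Y(D, g) = -3 + (6 + D)/(g + 1) = -3 + (6 + D)/(1 + g))
-351*(500 + 1/((100 - 1*(-203)) + Y(-13, -21))) = -351*(500 + 1/((100 - 1*(-203)) + (3 - 13 - 3*(-21))/(1 - 21))) = -351*(500 + 1/((100 + 203) + (3 - 13 + 63)/(-20))) = -351*(500 + 1/(303 - 1/20*53)) = -351*(500 + 1/(303 - 53/20)) = -351*(500 + 1/(6007/20)) = -351*(500 + 20/6007) = -351*3003520/6007 = -1054235520/6007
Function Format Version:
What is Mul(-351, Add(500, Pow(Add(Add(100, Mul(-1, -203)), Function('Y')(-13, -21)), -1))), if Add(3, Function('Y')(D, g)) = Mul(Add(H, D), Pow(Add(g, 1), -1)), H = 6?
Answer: Rational(-1054235520, 6007) ≈ -1.7550e+5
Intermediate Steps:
Function('Y')(D, g) = Add(-3, Mul(Pow(Add(1, g), -1), Add(6, D))) (Function('Y')(D, g) = Add(-3, Mul(Add(6, D), Pow(Add(g, 1), -1))) = Add(-3, Mul(Add(6, D), Pow(Add(1, g), -1))) = Add(-3, Mul(Pow(Add(1, g), -1), Add(6, D))))
Mul(-351, Add(500, Pow(Add(Add(100, Mul(-1, -203)), Function('Y')(-13, -21)), -1))) = Mul(-351, Add(500, Pow(Add(Add(100, Mul(-1, -203)), Mul(Pow(Add(1, -21), -1), Add(3, -13, Mul(-3, -21)))), -1))) = Mul(-351, Add(500, Pow(Add(Add(100, 203), Mul(Pow(-20, -1), Add(3, -13, 63))), -1))) = Mul(-351, Add(500, Pow(Add(303, Mul(Rational(-1, 20), 53)), -1))) = Mul(-351, Add(500, Pow(Add(303, Rational(-53, 20)), -1))) = Mul(-351, Add(500, Pow(Rational(6007, 20), -1))) = Mul(-351, Add(500, Rational(20, 6007))) = Mul(-351, Rational(3003520, 6007)) = Rational(-1054235520, 6007)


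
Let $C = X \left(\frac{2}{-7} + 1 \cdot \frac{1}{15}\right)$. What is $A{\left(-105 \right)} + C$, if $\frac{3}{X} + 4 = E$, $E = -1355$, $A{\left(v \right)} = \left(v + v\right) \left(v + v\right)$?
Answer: $\frac{2097616523}{47565} \approx 44100.0$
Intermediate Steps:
$A{\left(v \right)} = 4 v^{2}$ ($A{\left(v \right)} = 2 v 2 v = 4 v^{2}$)
$X = - \frac{1}{453}$ ($X = \frac{3}{-4 - 1355} = \frac{3}{-1359} = 3 \left(- \frac{1}{1359}\right) = - \frac{1}{453} \approx -0.0022075$)
$C = \frac{23}{47565}$ ($C = - \frac{\frac{2}{-7} + 1 \cdot \frac{1}{15}}{453} = - \frac{2 \left(- \frac{1}{7}\right) + 1 \cdot \frac{1}{15}}{453} = - \frac{- \frac{2}{7} + \frac{1}{15}}{453} = \left(- \frac{1}{453}\right) \left(- \frac{23}{105}\right) = \frac{23}{47565} \approx 0.00048355$)
$A{\left(-105 \right)} + C = 4 \left(-105\right)^{2} + \frac{23}{47565} = 4 \cdot 11025 + \frac{23}{47565} = 44100 + \frac{23}{47565} = \frac{2097616523}{47565}$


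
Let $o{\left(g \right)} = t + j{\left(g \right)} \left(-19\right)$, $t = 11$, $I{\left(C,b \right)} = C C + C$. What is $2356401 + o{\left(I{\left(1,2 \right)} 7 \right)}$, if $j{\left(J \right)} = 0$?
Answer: $2356412$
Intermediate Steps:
$I{\left(C,b \right)} = C + C^{2}$ ($I{\left(C,b \right)} = C^{2} + C = C + C^{2}$)
$o{\left(g \right)} = 11$ ($o{\left(g \right)} = 11 + 0 \left(-19\right) = 11 + 0 = 11$)
$2356401 + o{\left(I{\left(1,2 \right)} 7 \right)} = 2356401 + 11 = 2356412$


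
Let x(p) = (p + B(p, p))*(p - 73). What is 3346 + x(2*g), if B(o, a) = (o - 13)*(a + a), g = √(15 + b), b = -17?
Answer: 4714 + 3618*I*√2 ≈ 4714.0 + 5116.6*I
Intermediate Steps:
g = I*√2 (g = √(15 - 17) = √(-2) = I*√2 ≈ 1.4142*I)
B(o, a) = 2*a*(-13 + o) (B(o, a) = (-13 + o)*(2*a) = 2*a*(-13 + o))
x(p) = (-73 + p)*(p + 2*p*(-13 + p)) (x(p) = (p + 2*p*(-13 + p))*(p - 73) = (p + 2*p*(-13 + p))*(-73 + p) = (-73 + p)*(p + 2*p*(-13 + p)))
3346 + x(2*g) = 3346 + (2*(I*√2))*(1825 - 342*I*√2 + 2*(2*(I*√2))²) = 3346 + (2*I*√2)*(1825 - 342*I*√2 + 2*(2*I*√2)²) = 3346 + (2*I*√2)*(1825 - 342*I*√2 + 2*(-8)) = 3346 + (2*I*√2)*(1825 - 342*I*√2 - 16) = 3346 + (2*I*√2)*(1809 - 342*I*√2) = 3346 + 2*I*√2*(1809 - 342*I*√2)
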